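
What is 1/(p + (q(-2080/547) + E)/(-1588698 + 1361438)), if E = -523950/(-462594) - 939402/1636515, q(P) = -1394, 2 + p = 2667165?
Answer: 3186025360087900/8497648977023191876757 ≈ 3.7493e-7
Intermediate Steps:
p = 2667163 (p = -2 + 2667165 = 2667163)
E = 7831301953/14019296665 (E = -523950*(-1/462594) - 939402*1/1636515 = 87325/77099 - 104378/181835 = 7831301953/14019296665 ≈ 0.55861)
1/(p + (q(-2080/547) + E)/(-1588698 + 1361438)) = 1/(2667163 + (-1394 + 7831301953/14019296665)/(-1588698 + 1361438)) = 1/(2667163 - 19535068249057/14019296665/(-227260)) = 1/(2667163 - 19535068249057/14019296665*(-1/227260)) = 1/(2667163 + 19535068249057/3186025360087900) = 1/(8497648977023191876757/3186025360087900) = 3186025360087900/8497648977023191876757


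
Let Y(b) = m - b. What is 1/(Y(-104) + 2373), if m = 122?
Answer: 1/2599 ≈ 0.00038476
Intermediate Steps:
Y(b) = 122 - b
1/(Y(-104) + 2373) = 1/((122 - 1*(-104)) + 2373) = 1/((122 + 104) + 2373) = 1/(226 + 2373) = 1/2599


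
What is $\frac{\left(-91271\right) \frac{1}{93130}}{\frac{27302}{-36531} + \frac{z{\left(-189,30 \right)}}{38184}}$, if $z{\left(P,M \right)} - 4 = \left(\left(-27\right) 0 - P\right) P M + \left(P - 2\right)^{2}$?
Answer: $\frac{1928998346724}{54830120378215} \approx 0.035181$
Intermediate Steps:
$z{\left(P,M \right)} = 4 + \left(-2 + P\right)^{2} - M P^{2}$ ($z{\left(P,M \right)} = 4 + \left(\left(\left(-27\right) 0 - P\right) P M + \left(P - 2\right)^{2}\right) = 4 + \left(\left(0 - P\right) P M + \left(-2 + P\right)^{2}\right) = 4 + \left(- P P M + \left(-2 + P\right)^{2}\right) = 4 + \left(- P^{2} M + \left(-2 + P\right)^{2}\right) = 4 - \left(- \left(-2 + P\right)^{2} + M P^{2}\right) = 4 + \left(-2 + P\right)^{2} - M P^{2}$)
$\frac{\left(-91271\right) \frac{1}{93130}}{\frac{27302}{-36531} + \frac{z{\left(-189,30 \right)}}{38184}} = \frac{\left(-91271\right) \frac{1}{93130}}{\frac{27302}{-36531} + \frac{4 + \left(-2 - 189\right)^{2} - 30 \left(-189\right)^{2}}{38184}} = \frac{\left(-91271\right) \frac{1}{93130}}{27302 \left(- \frac{1}{36531}\right) + \left(4 + \left(-191\right)^{2} - 30 \cdot 35721\right) \frac{1}{38184}} = - \frac{91271}{93130 \left(- \frac{2482}{3321} + \left(4 + 36481 - 1071630\right) \frac{1}{38184}\right)} = - \frac{91271}{93130 \left(- \frac{2482}{3321} - \frac{1035145}{38184}\right)} = - \frac{91271}{93130 \left(- \frac{1177496411}{42269688}\right)} = \left(- \frac{91271}{93130}\right) \left(- \frac{42269688}{1177496411}\right) = \frac{1928998346724}{54830120378215}$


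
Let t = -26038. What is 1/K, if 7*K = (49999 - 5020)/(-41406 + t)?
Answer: -472108/44979 ≈ -10.496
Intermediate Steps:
K = -44979/472108 (K = ((49999 - 5020)/(-41406 - 26038))/7 = (44979/(-67444))/7 = (44979*(-1/67444))/7 = (1/7)*(-44979/67444) = -44979/472108 ≈ -0.095273)
1/K = 1/(-44979/472108) = -472108/44979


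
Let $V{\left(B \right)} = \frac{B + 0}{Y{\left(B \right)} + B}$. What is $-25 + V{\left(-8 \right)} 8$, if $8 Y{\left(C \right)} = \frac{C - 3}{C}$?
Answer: $- \frac{8429}{501} \approx -16.824$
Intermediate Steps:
$Y{\left(C \right)} = \frac{-3 + C}{8 C}$ ($Y{\left(C \right)} = \frac{\left(C - 3\right) \frac{1}{C}}{8} = \frac{\left(-3 + C\right) \frac{1}{C}}{8} = \frac{\frac{1}{C} \left(-3 + C\right)}{8} = \frac{-3 + C}{8 C}$)
$V{\left(B \right)} = \frac{B}{B + \frac{-3 + B}{8 B}}$ ($V{\left(B \right)} = \frac{B + 0}{\frac{-3 + B}{8 B} + B} = \frac{B}{B + \frac{-3 + B}{8 B}}$)
$-25 + V{\left(-8 \right)} 8 = -25 + \frac{8 \left(-8\right)^{2}}{-3 - 8 + 8 \left(-8\right)^{2}} \cdot 8 = -25 + 8 \cdot 64 \frac{1}{-3 - 8 + 8 \cdot 64} \cdot 8 = -25 + 8 \cdot 64 \frac{1}{-3 - 8 + 512} \cdot 8 = -25 + 8 \cdot 64 \cdot \frac{1}{501} \cdot 8 = -25 + \frac{512}{501} \cdot 8 = -25 + \frac{4096}{501} = - \frac{8429}{501}$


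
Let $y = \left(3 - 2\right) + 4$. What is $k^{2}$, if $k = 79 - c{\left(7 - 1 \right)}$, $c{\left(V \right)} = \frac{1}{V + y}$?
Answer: $\frac{753424}{121} \approx 6226.6$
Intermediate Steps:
$y = 5$ ($y = 1 + 4 = 5$)
$c{\left(V \right)} = \frac{1}{5 + V}$ ($c{\left(V \right)} = \frac{1}{V + 5} = \frac{1}{5 + V}$)
$k = \frac{868}{11}$ ($k = 79 - \frac{1}{5 + \left(7 - 1\right)} = 79 - \frac{1}{5 + 6} = 79 - \frac{1}{11} = \frac{868}{11} \approx 78.909$)
$k^{2} = \left(\frac{868}{11}\right)^{2} = \frac{753424}{121}$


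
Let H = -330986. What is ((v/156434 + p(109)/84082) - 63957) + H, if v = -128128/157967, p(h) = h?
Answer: -24135486448884497783/61111316133694 ≈ -3.9494e+5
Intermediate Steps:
v = -128128/157967 (v = -128128*1/157967 = -128128/157967 ≈ -0.81111)
((v/156434 + p(109)/84082) - 63957) + H = ((-128128/157967/156434 + 109/84082) - 63957) - 330986 = ((-128128/157967*1/156434 + 109*(1/84082)) - 63957) - 330986 = ((-64064/12355704839 + 109/84082) - 63957) - 330986 = (78905011659/61111316133694 - 63957) - 330986 = -3908496367057655499/61111316133694 - 330986 = -24135486448884497783/61111316133694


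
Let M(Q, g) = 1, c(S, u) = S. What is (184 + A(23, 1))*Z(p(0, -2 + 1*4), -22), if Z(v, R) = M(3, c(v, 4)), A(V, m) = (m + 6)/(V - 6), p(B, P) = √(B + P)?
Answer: 3135/17 ≈ 184.41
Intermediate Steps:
A(V, m) = (6 + m)/(-6 + V)
Z(v, R) = 1
(184 + A(23, 1))*Z(p(0, -2 + 1*4), -22) = (184 + (6 + 1)/(-6 + 23))*1 = (184 + 7/17)*1 = (3135/17)*1 = 3135/17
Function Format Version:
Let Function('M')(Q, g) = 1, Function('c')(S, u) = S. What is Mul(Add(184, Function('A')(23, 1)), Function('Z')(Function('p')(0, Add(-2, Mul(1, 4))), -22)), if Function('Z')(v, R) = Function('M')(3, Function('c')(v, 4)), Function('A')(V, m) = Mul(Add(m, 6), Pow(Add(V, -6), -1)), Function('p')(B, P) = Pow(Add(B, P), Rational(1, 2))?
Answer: Rational(3135, 17) ≈ 184.41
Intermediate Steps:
Function('A')(V, m) = Mul(Pow(Add(-6, V), -1), Add(6, m)) (Function('A')(V, m) = Mul(Add(6, m), Pow(Add(-6, V), -1)) = Mul(Pow(Add(-6, V), -1), Add(6, m)))
Function('Z')(v, R) = 1
Mul(Add(184, Function('A')(23, 1)), Function('Z')(Function('p')(0, Add(-2, Mul(1, 4))), -22)) = Mul(Add(184, Mul(Pow(Add(-6, 23), -1), Add(6, 1))), 1) = Mul(Add(184, Mul(Pow(17, -1), 7)), 1) = Mul(Add(184, Mul(Rational(1, 17), 7)), 1) = Mul(Add(184, Rational(7, 17)), 1) = Mul(Rational(3135, 17), 1) = Rational(3135, 17)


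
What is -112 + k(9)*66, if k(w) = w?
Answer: 482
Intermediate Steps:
-112 + k(9)*66 = -112 + 9*66 = -112 + 594 = 482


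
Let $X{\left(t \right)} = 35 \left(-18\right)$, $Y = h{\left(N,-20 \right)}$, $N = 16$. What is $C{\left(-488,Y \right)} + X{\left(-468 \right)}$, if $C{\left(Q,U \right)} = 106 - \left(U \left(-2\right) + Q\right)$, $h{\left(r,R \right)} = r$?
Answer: $-4$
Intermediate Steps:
$Y = 16$
$X{\left(t \right)} = -630$
$C{\left(Q,U \right)} = 106 - Q + 2 U$ ($C{\left(Q,U \right)} = 106 - \left(- 2 U + Q\right) = 106 - \left(Q - 2 U\right) = 106 - Q + 2 U$)
$C{\left(-488,Y \right)} + X{\left(-468 \right)} = \left(106 - -488 + 2 \cdot 16\right) - 630 = \left(106 + 488 + 32\right) - 630 = 626 - 630 = -4$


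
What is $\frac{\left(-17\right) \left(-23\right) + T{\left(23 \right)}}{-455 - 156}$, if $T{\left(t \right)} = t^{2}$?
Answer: $- \frac{920}{611} \approx -1.5057$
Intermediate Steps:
$\frac{\left(-17\right) \left(-23\right) + T{\left(23 \right)}}{-455 - 156} = \frac{\left(-17\right) \left(-23\right) + 23^{2}}{-455 - 156} = \frac{391 + 529}{-611} = 920 \left(- \frac{1}{611}\right) = - \frac{920}{611}$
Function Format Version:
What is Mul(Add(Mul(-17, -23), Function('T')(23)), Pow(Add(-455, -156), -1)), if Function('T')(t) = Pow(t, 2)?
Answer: Rational(-920, 611) ≈ -1.5057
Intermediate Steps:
Mul(Add(Mul(-17, -23), Function('T')(23)), Pow(Add(-455, -156), -1)) = Mul(Add(Mul(-17, -23), Pow(23, 2)), Pow(Add(-455, -156), -1)) = Mul(Add(391, 529), Pow(-611, -1)) = Mul(920, Rational(-1, 611)) = Rational(-920, 611)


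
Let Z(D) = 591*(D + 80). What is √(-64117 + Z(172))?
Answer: √84815 ≈ 291.23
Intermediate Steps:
Z(D) = 47280 + 591*D (Z(D) = 591*(80 + D) = 47280 + 591*D)
√(-64117 + Z(172)) = √(-64117 + (47280 + 591*172)) = √(-64117 + (47280 + 101652)) = √(-64117 + 148932) = √84815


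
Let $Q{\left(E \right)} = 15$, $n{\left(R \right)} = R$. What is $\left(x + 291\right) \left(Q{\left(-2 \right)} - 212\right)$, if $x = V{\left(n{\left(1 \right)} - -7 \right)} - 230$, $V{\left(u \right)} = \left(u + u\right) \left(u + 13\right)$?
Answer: $-78209$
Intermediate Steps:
$V{\left(u \right)} = 2 u \left(13 + u\right)$
$x = 106$ ($x = 2 \left(1 - -7\right) \left(13 + \left(1 - -7\right)\right) - 230 = 2 \left(1 + 7\right) \left(13 + \left(1 + 7\right)\right) - 230 = 2 \cdot 8 \left(13 + 8\right) - 230 = 2 \cdot 8 \cdot 21 - 230 = 336 - 230 = 106$)
$\left(x + 291\right) \left(Q{\left(-2 \right)} - 212\right) = \left(106 + 291\right) \left(15 - 212\right) = 397 \left(-197\right) = -78209$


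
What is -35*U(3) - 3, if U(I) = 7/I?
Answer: -254/3 ≈ -84.667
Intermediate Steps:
-35*U(3) - 3 = -245/3 - 3 = -254/3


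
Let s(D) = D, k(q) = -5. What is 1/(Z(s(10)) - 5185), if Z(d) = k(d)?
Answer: -1/5190 ≈ -0.00019268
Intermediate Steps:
Z(d) = -5
1/(Z(s(10)) - 5185) = 1/(-5 - 5185) = 1/(-5190) = -1/5190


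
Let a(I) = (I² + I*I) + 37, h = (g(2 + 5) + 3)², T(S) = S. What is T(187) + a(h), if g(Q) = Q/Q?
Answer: 736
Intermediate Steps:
g(Q) = 1
h = 16 (h = (1 + 3)² = 4² = 16)
a(I) = 37 + 2*I² (a(I) = (I² + I²) + 37 = 2*I² + 37 = 37 + 2*I²)
T(187) + a(h) = 187 + (37 + 2*16²) = 187 + (37 + 2*256) = 187 + (37 + 512) = 187 + 549 = 736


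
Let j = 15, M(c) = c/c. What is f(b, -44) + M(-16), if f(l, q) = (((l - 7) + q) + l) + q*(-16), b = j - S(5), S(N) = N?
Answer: 674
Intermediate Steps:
M(c) = 1
b = 10 (b = 15 - 1*5 = 15 - 5 = 10)
f(l, q) = -7 - 15*q + 2*l (f(l, q) = (((-7 + l) + q) + l) - 16*q = ((-7 + l + q) + l) - 16*q = (-7 + q + 2*l) - 16*q = -7 - 15*q + 2*l)
f(b, -44) + M(-16) = (-7 - 15*(-44) + 2*10) + 1 = (-7 + 660 + 20) + 1 = 673 + 1 = 674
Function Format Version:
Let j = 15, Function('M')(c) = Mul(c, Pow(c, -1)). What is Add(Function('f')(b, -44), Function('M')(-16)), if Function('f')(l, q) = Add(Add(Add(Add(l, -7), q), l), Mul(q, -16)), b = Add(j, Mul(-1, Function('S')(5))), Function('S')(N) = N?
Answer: 674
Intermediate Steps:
Function('M')(c) = 1
b = 10 (b = Add(15, Mul(-1, 5)) = Add(15, -5) = 10)
Function('f')(l, q) = Add(-7, Mul(-15, q), Mul(2, l)) (Function('f')(l, q) = Add(Add(Add(Add(-7, l), q), l), Mul(-16, q)) = Add(Add(Add(-7, l, q), l), Mul(-16, q)) = Add(Add(-7, q, Mul(2, l)), Mul(-16, q)) = Add(-7, Mul(-15, q), Mul(2, l)))
Add(Function('f')(b, -44), Function('M')(-16)) = Add(Add(-7, Mul(-15, -44), Mul(2, 10)), 1) = Add(Add(-7, 660, 20), 1) = Add(673, 1) = 674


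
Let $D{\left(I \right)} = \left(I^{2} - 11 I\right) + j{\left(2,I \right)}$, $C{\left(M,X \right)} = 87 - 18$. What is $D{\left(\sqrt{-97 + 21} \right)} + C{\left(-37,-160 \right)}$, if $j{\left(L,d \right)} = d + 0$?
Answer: $-7 - 20 i \sqrt{19} \approx -7.0 - 87.178 i$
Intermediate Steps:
$C{\left(M,X \right)} = 69$ ($C{\left(M,X \right)} = 87 - 18 = 69$)
$j{\left(L,d \right)} = d$
$D{\left(I \right)} = I^{2} - 10 I$ ($D{\left(I \right)} = \left(I^{2} - 11 I\right) + I = I^{2} - 10 I$)
$D{\left(\sqrt{-97 + 21} \right)} + C{\left(-37,-160 \right)} = \sqrt{-97 + 21} \left(-10 + \sqrt{-97 + 21}\right) + 69 = \sqrt{-76} \left(-10 + \sqrt{-76}\right) + 69 = 2 i \sqrt{19} \left(-10 + 2 i \sqrt{19}\right) + 69 = 69 + 2 i \sqrt{19} \left(-10 + 2 i \sqrt{19}\right)$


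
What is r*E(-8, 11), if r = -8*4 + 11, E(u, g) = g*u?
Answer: 1848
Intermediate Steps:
r = -21 (r = -32 + 11 = -21)
r*E(-8, 11) = -231*(-8) = -21*(-88) = 1848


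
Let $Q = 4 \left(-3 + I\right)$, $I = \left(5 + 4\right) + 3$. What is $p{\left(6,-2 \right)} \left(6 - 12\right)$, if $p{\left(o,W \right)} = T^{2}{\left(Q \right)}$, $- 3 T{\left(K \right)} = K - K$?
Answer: $0$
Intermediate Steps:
$I = 12$ ($I = 9 + 3 = 12$)
$Q = 36$ ($Q = 4 \left(-3 + 12\right) = 4 \cdot 9 = 36$)
$T{\left(K \right)} = 0$ ($T{\left(K \right)} = - \frac{K - K}{3} = \left(- \frac{1}{3}\right) 0 = 0$)
$p{\left(o,W \right)} = 0$ ($p{\left(o,W \right)} = 0^{2} = 0$)
$p{\left(6,-2 \right)} \left(6 - 12\right) = 0 \left(6 - 12\right) = 0 \left(-6\right) = 0$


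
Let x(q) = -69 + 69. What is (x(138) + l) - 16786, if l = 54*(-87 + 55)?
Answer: -18514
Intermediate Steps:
x(q) = 0
l = -1728 (l = 54*(-32) = -1728)
(x(138) + l) - 16786 = (0 - 1728) - 16786 = -1728 - 16786 = -18514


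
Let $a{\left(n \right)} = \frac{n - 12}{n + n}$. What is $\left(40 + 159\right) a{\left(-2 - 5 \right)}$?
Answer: $\frac{3781}{14} \approx 270.07$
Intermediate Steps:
$a{\left(n \right)} = \frac{-12 + n}{2 n}$
$\left(40 + 159\right) a{\left(-2 - 5 \right)} = \left(40 + 159\right) \frac{-12 - 7}{2 \left(-2 - 5\right)} = 199 \frac{-12 - 7}{2 \left(-2 - 5\right)} = 199 \frac{-12 - 7}{2 \left(-7\right)} = 199 \cdot \frac{1}{2} \left(- \frac{1}{7}\right) \left(-19\right) = 199 \cdot \frac{19}{14} = \frac{3781}{14}$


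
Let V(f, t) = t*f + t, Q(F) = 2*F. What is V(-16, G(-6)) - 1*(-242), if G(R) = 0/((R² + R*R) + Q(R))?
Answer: 242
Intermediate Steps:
G(R) = 0 (G(R) = 0/((R² + R*R) + 2*R) = 0/((R² + R²) + 2*R) = 0/(2*R² + 2*R) = 0/(2*R + 2*R²) = 0)
V(f, t) = t + f*t (V(f, t) = f*t + t = t + f*t)
V(-16, G(-6)) - 1*(-242) = 0*(1 - 16) - 1*(-242) = 0*(-15) + 242 = 0 + 242 = 242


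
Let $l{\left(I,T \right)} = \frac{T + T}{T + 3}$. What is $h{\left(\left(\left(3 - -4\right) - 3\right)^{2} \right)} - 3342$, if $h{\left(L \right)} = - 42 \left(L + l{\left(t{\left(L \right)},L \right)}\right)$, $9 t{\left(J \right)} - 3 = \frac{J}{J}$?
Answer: $- \frac{77610}{19} \approx -4084.7$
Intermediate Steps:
$t{\left(J \right)} = \frac{4}{9}$ ($t{\left(J \right)} = \frac{1}{3} + \frac{J \frac{1}{J}}{9} = \frac{1}{3} + \frac{1}{9} \cdot 1 = \frac{1}{3} + \frac{1}{9} = \frac{4}{9}$)
$l{\left(I,T \right)} = \frac{2 T}{3 + T}$
$h{\left(L \right)} = - 42 L - \frac{84 L}{3 + L}$ ($h{\left(L \right)} = - 42 \left(L + \frac{2 L}{3 + L}\right) = - 42 L - \frac{84 L}{3 + L}$)
$h{\left(\left(\left(3 - -4\right) - 3\right)^{2} \right)} - 3342 = \frac{42 \left(\left(3 - -4\right) - 3\right)^{2} \left(-5 - \left(\left(3 - -4\right) - 3\right)^{2}\right)}{3 + \left(\left(3 - -4\right) - 3\right)^{2}} - 3342 = \frac{42 \left(\left(3 + 4\right) - 3\right)^{2} \left(-5 - \left(\left(3 + 4\right) - 3\right)^{2}\right)}{3 + \left(\left(3 + 4\right) - 3\right)^{2}} - 3342 = \frac{42 \left(7 - 3\right)^{2} \left(-5 - \left(7 - 3\right)^{2}\right)}{3 + \left(7 - 3\right)^{2}} - 3342 = \frac{42 \cdot 4^{2} \left(-5 - 4^{2}\right)}{3 + 4^{2}} - 3342 = 42 \cdot 16 \frac{1}{3 + 16} \left(-5 - 16\right) - 3342 = 42 \cdot 16 \cdot \frac{1}{19} \left(-5 - 16\right) - 3342 = 42 \cdot 16 \cdot \frac{1}{19} \left(-21\right) - 3342 = - \frac{14112}{19} - 3342 = - \frac{77610}{19}$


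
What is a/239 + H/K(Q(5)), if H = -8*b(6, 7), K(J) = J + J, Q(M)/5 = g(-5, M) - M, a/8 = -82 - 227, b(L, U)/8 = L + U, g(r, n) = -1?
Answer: 12632/3585 ≈ 3.5236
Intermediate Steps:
b(L, U) = 8*L + 8*U (b(L, U) = 8*(L + U) = 8*L + 8*U)
a = -2472 (a = 8*(-82 - 227) = 8*(-309) = -2472)
Q(M) = -5 - 5*M (Q(M) = 5*(-1 - M) = -5 - 5*M)
K(J) = 2*J
H = -832 (H = -8*(8*6 + 8*7) = -8*(48 + 56) = -8*104 = -832)
a/239 + H/K(Q(5)) = -2472/239 - 832*1/(2*(-5 - 5*5)) = -2472*1/239 - 832*1/(2*(-5 - 25)) = -2472/239 - 832/(2*(-30)) = -2472/239 - 832/(-60) = -2472/239 - 832*(-1/60) = -2472/239 + 208/15 = 12632/3585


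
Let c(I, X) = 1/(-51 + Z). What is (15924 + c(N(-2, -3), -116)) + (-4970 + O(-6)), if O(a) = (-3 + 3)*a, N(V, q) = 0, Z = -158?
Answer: 2289385/209 ≈ 10954.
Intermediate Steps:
O(a) = 0 (O(a) = 0*a = 0)
c(I, X) = -1/209 (c(I, X) = 1/(-51 - 158) = 1/(-209) = -1/209)
(15924 + c(N(-2, -3), -116)) + (-4970 + O(-6)) = (15924 - 1/209) + (-4970 + 0) = 3328115/209 - 4970 = 2289385/209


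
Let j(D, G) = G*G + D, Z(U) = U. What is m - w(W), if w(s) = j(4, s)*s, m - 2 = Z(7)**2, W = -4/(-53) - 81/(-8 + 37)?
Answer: 297526973288/3630961153 ≈ 81.942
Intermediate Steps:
j(D, G) = D + G**2 (j(D, G) = G**2 + D = D + G**2)
W = -4177/1537 (W = -4*(-1/53) - 81/29 = 4/53 - 81*1/29 = 4/53 - 81/29 = -4177/1537 ≈ -2.7176)
m = 51 (m = 2 + 7**2 = 2 + 49 = 51)
w(s) = s*(4 + s**2) (w(s) = (4 + s**2)*s = s*(4 + s**2))
m - w(W) = 51 - (-4177)*(4 + (-4177/1537)**2)/1537 = 51 - (-4177)*(4 + 17447329/2362369)/1537 = 51 - (-4177)*26896805/(1537*2362369) = 51 - 1*(-112347954485/3630961153) = 51 + 112347954485/3630961153 = 297526973288/3630961153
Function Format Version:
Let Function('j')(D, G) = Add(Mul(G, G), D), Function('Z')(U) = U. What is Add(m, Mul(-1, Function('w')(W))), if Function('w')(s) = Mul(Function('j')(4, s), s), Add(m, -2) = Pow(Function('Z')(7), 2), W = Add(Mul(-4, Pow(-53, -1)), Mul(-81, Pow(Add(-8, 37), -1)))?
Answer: Rational(297526973288, 3630961153) ≈ 81.942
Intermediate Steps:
Function('j')(D, G) = Add(D, Pow(G, 2)) (Function('j')(D, G) = Add(Pow(G, 2), D) = Add(D, Pow(G, 2)))
W = Rational(-4177, 1537) (W = Add(Mul(-4, Rational(-1, 53)), Mul(-81, Pow(29, -1))) = Add(Rational(4, 53), Mul(-81, Rational(1, 29))) = Add(Rational(4, 53), Rational(-81, 29)) = Rational(-4177, 1537) ≈ -2.7176)
m = 51 (m = Add(2, Pow(7, 2)) = Add(2, 49) = 51)
Function('w')(s) = Mul(s, Add(4, Pow(s, 2))) (Function('w')(s) = Mul(Add(4, Pow(s, 2)), s) = Mul(s, Add(4, Pow(s, 2))))
Add(m, Mul(-1, Function('w')(W))) = Add(51, Mul(-1, Mul(Rational(-4177, 1537), Add(4, Pow(Rational(-4177, 1537), 2))))) = Add(51, Mul(-1, Mul(Rational(-4177, 1537), Add(4, Rational(17447329, 2362369))))) = Add(51, Mul(-1, Mul(Rational(-4177, 1537), Rational(26896805, 2362369)))) = Add(51, Mul(-1, Rational(-112347954485, 3630961153))) = Add(51, Rational(112347954485, 3630961153)) = Rational(297526973288, 3630961153)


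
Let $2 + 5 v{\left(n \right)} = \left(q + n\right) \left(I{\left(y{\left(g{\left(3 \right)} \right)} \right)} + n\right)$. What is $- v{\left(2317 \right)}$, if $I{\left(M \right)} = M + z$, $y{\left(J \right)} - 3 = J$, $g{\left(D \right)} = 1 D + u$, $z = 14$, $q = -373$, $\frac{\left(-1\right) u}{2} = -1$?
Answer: $- \frac{4547014}{5} \approx -9.094 \cdot 10^{5}$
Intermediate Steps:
$u = 2$ ($u = \left(-2\right) \left(-1\right) = 2$)
$g{\left(D \right)} = 2 + D$ ($g{\left(D \right)} = 1 D + 2 = D + 2 = 2 + D$)
$y{\left(J \right)} = 3 + J$
$I{\left(M \right)} = 14 + M$ ($I{\left(M \right)} = M + 14 = 14 + M$)
$v{\left(n \right)} = - \frac{2}{5} + \frac{\left(-373 + n\right) \left(22 + n\right)}{5}$ ($v{\left(n \right)} = - \frac{2}{5} + \frac{\left(-373 + n\right) \left(\left(14 + \left(3 + \left(2 + 3\right)\right)\right) + n\right)}{5} = - \frac{2}{5} + \frac{\left(-373 + n\right) \left(\left(14 + \left(3 + 5\right)\right) + n\right)}{5} = - \frac{2}{5} + \frac{\left(-373 + n\right) \left(\left(14 + 8\right) + n\right)}{5} = - \frac{2}{5} + \frac{\left(-373 + n\right) \left(22 + n\right)}{5}$)
$- v{\left(2317 \right)} = - (- \frac{8208}{5} - \frac{813267}{5} + \frac{2317^{2}}{5}) = - (- \frac{8208}{5} - \frac{813267}{5} + \frac{1}{5} \cdot 5368489) = - (- \frac{8208}{5} - \frac{813267}{5} + \frac{5368489}{5}) = \left(-1\right) \frac{4547014}{5} = - \frac{4547014}{5}$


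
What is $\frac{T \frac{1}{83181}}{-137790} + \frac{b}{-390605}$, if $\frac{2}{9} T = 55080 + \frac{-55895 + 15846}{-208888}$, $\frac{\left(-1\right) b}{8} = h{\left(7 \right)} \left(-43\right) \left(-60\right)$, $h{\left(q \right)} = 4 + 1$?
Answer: $\frac{10980369614173806631}{41563356201213574560} \approx 0.26418$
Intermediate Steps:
$h{\left(q \right)} = 5$
$b = -103200$ ($b = - 8 \cdot 5 \left(-43\right) \left(-60\right) = - 8 \left(\left(-215\right) \left(-60\right)\right) = \left(-8\right) 12900 = -103200$)
$T = \frac{103550319801}{417776}$ ($T = \frac{9 \left(55080 + \frac{-55895 + 15846}{-208888}\right)}{2} = \frac{9 \left(55080 - - \frac{40049}{208888}\right)}{2} = \frac{9 \left(55080 + \frac{40049}{208888}\right)}{2} = \frac{9}{2} \cdot \frac{11505591089}{208888} = \frac{103550319801}{417776} \approx 2.4786 \cdot 10^{5}$)
$\frac{T \frac{1}{83181}}{-137790} + \frac{b}{-390605} = \frac{\frac{103550319801}{417776} \cdot \frac{1}{83181}}{-137790} - \frac{103200}{-390605} = \frac{103550319801}{417776} \cdot \frac{1}{83181} \left(- \frac{1}{137790}\right) - - \frac{20640}{78121} = \frac{34516773267}{11583675152} \left(- \frac{1}{137790}\right) + \frac{20640}{78121} = - \frac{11505591089}{532038199731360} + \frac{20640}{78121} = \frac{10980369614173806631}{41563356201213574560}$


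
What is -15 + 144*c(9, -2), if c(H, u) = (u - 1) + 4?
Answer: 129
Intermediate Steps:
c(H, u) = 3 + u (c(H, u) = (-1 + u) + 4 = 3 + u)
-15 + 144*c(9, -2) = -15 + 144*(3 - 2) = -15 + 144*1 = -15 + 144 = 129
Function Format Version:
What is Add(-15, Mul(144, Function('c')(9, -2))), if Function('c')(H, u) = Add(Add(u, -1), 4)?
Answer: 129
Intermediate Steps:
Function('c')(H, u) = Add(3, u) (Function('c')(H, u) = Add(Add(-1, u), 4) = Add(3, u))
Add(-15, Mul(144, Function('c')(9, -2))) = Add(-15, Mul(144, Add(3, -2))) = Add(-15, Mul(144, 1)) = Add(-15, 144) = 129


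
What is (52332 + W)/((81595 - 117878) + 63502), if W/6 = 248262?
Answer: 513968/9073 ≈ 56.648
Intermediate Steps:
W = 1489572 (W = 6*248262 = 1489572)
(52332 + W)/((81595 - 117878) + 63502) = (52332 + 1489572)/((81595 - 117878) + 63502) = 1541904/(-36283 + 63502) = 1541904/27219 = 1541904*(1/27219) = 513968/9073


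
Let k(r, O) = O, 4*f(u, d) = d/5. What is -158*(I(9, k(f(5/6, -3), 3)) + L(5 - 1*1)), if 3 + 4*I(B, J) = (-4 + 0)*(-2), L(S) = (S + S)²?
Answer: -20619/2 ≈ -10310.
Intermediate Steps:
f(u, d) = d/20 (f(u, d) = (d/5)/4 = d/20)
L(S) = 4*S² (L(S) = (2*S)² = 4*S²)
I(B, J) = 5/4 (I(B, J) = -¾ + ((-4 + 0)*(-2))/4 = -¾ + (-4*(-2))/4 = -¾ + (¼)*8 = -¾ + 2 = 5/4)
-158*(I(9, k(f(5/6, -3), 3)) + L(5 - 1*1)) = -158*(5/4 + 4*(5 - 1*1)²) = -158*(5/4 + 4*(5 - 1)²) = -158*(5/4 + 4*4²) = -158*(5/4 + 4*16) = -158*(5/4 + 64) = -158*261/4 = -20619/2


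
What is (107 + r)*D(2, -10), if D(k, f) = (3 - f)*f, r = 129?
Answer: -30680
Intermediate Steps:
D(k, f) = f*(3 - f)
(107 + r)*D(2, -10) = (107 + 129)*(-10*(3 - 1*(-10))) = 236*(-10*(3 + 10)) = 236*(-10*13) = 236*(-130) = -30680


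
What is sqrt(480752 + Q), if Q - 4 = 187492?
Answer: 2*sqrt(167062) ≈ 817.46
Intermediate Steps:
Q = 187496 (Q = 4 + 187492 = 187496)
sqrt(480752 + Q) = sqrt(480752 + 187496) = sqrt(668248) = 2*sqrt(167062)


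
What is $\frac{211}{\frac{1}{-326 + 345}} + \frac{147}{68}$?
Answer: $\frac{272759}{68} \approx 4011.2$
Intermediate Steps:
$\frac{211}{\frac{1}{-326 + 345}} + \frac{147}{68} = \frac{211}{\frac{1}{19}} + 147 \cdot \frac{1}{68} = 211 \frac{1}{\frac{1}{19}} + \frac{147}{68} = 211 \cdot 19 + \frac{147}{68} = 4009 + \frac{147}{68} = \frac{272759}{68}$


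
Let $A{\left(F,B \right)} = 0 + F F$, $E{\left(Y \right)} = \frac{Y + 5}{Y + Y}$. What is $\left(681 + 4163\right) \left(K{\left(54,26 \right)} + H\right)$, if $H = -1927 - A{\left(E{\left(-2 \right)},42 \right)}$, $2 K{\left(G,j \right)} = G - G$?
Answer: $- \frac{37348451}{4} \approx -9.3371 \cdot 10^{6}$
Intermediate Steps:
$K{\left(G,j \right)} = 0$ ($K{\left(G,j \right)} = \frac{G - G}{2} = \frac{1}{2} \cdot 0 = 0$)
$E{\left(Y \right)} = \frac{5 + Y}{2 Y}$
$A{\left(F,B \right)} = F^{2}$ ($A{\left(F,B \right)} = 0 + F^{2} = F^{2}$)
$H = - \frac{30841}{16}$ ($H = -1927 - \left(\frac{5 - 2}{2 \left(-2\right)}\right)^{2} = -1927 - \left(\frac{1}{2} \left(- \frac{1}{2}\right) 3\right)^{2} = -1927 - \left(- \frac{3}{4}\right)^{2} = -1927 - \frac{9}{16} = - \frac{30841}{16} \approx -1927.6$)
$\left(681 + 4163\right) \left(K{\left(54,26 \right)} + H\right) = \left(681 + 4163\right) \left(0 - \frac{30841}{16}\right) = 4844 \left(- \frac{30841}{16}\right) = - \frac{37348451}{4}$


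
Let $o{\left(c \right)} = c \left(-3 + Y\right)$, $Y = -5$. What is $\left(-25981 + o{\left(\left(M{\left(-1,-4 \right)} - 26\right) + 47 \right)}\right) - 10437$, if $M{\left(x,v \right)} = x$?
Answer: $-36578$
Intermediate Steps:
$o{\left(c \right)} = - 8 c$ ($o{\left(c \right)} = c \left(-3 - 5\right) = c \left(-8\right) = - 8 c$)
$\left(-25981 + o{\left(\left(M{\left(-1,-4 \right)} - 26\right) + 47 \right)}\right) - 10437 = \left(-25981 - 8 \left(\left(-1 - 26\right) + 47\right)\right) - 10437 = \left(-25981 - 8 \left(-27 + 47\right)\right) - 10437 = \left(-25981 - 160\right) - 10437 = -26141 - 10437 = -36578$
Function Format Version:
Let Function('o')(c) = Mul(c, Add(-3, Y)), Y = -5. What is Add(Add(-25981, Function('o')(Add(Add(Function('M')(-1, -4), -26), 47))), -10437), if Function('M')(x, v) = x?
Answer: -36578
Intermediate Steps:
Function('o')(c) = Mul(-8, c) (Function('o')(c) = Mul(c, Add(-3, -5)) = Mul(c, -8) = Mul(-8, c))
Add(Add(-25981, Function('o')(Add(Add(Function('M')(-1, -4), -26), 47))), -10437) = Add(Add(-25981, Mul(-8, Add(Add(-1, -26), 47))), -10437) = Add(Add(-25981, Mul(-8, Add(-27, 47))), -10437) = Add(Add(-25981, Mul(-8, 20)), -10437) = Add(Add(-25981, -160), -10437) = Add(-26141, -10437) = -36578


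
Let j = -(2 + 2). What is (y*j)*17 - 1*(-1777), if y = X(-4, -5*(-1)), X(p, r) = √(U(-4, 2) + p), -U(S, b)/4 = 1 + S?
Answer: 1777 - 136*√2 ≈ 1584.7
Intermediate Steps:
U(S, b) = -4 - 4*S (U(S, b) = -4*(1 + S) = -4 - 4*S)
X(p, r) = √(12 + p) (X(p, r) = √((-4 - 4*(-4)) + p) = √((-4 + 16) + p) = √(12 + p))
y = 2*√2 (y = √(12 - 4) = √8 = 2*√2 ≈ 2.8284)
j = -4 (j = -1*4 = -4)
(y*j)*17 - 1*(-1777) = ((2*√2)*(-4))*17 - 1*(-1777) = -8*√2*17 + 1777 = -136*√2 + 1777 = 1777 - 136*√2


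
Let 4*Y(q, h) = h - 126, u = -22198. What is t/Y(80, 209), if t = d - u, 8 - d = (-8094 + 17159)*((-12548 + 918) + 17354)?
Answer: -207463416/83 ≈ -2.4996e+6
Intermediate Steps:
d = -51888052 (d = 8 - (-8094 + 17159)*((-12548 + 918) + 17354) = 8 - 9065*(-11630 + 17354) = 8 - 9065*5724 = 8 - 1*51888060 = 8 - 51888060 = -51888052)
Y(q, h) = -63/2 + h/4 (Y(q, h) = (h - 126)/4 = (-126 + h)/4 = -63/2 + h/4)
t = -51865854 (t = -51888052 - 1*(-22198) = -51888052 + 22198 = -51865854)
t/Y(80, 209) = -51865854/(-63/2 + (1/4)*209) = -51865854/(-63/2 + 209/4) = -51865854/83/4 = -51865854*4/83 = -207463416/83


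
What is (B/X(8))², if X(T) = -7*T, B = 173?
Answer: 29929/3136 ≈ 9.5437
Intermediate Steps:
(B/X(8))² = (173/((-7*8)))² = (173/(-56))² = (173*(-1/56))² = (-173/56)² = 29929/3136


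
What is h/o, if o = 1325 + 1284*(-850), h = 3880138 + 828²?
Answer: -652246/155725 ≈ -4.1884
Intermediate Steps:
h = 4565722 (h = 3880138 + 685584 = 4565722)
o = -1090075 (o = 1325 - 1091400 = -1090075)
h/o = 4565722/(-1090075) = 4565722*(-1/1090075) = -652246/155725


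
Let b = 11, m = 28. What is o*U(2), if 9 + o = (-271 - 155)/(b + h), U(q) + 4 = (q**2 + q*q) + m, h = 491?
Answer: -79104/251 ≈ -315.16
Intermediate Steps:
U(q) = 24 + 2*q**2 (U(q) = -4 + ((q**2 + q*q) + 28) = -4 + ((q**2 + q**2) + 28) = -4 + (2*q**2 + 28) = -4 + (28 + 2*q**2) = 24 + 2*q**2)
o = -2472/251 (o = -9 + (-271 - 155)/(11 + 491) = -9 - 426/502 = -9 - 426*1/502 = -9 - 213/251 = -2472/251 ≈ -9.8486)
o*U(2) = -2472*(24 + 2*2**2)/251 = -2472*(24 + 2*4)/251 = -2472*(24 + 8)/251 = -2472/251*32 = -79104/251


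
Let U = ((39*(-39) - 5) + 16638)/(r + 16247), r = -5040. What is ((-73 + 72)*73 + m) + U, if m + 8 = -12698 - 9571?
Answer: -250461338/11207 ≈ -22349.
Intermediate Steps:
m = -22277 (m = -8 + (-12698 - 9571) = -8 - 22269 = -22277)
U = 15112/11207 (U = ((39*(-39) - 5) + 16638)/(-5040 + 16247) = ((-1521 - 5) + 16638)/11207 = (-1526 + 16638)*(1/11207) = 15112*(1/11207) = 15112/11207 ≈ 1.3484)
((-73 + 72)*73 + m) + U = ((-73 + 72)*73 - 22277) + 15112/11207 = (-1*73 - 22277) + 15112/11207 = (-73 - 22277) + 15112/11207 = -22350 + 15112/11207 = -250461338/11207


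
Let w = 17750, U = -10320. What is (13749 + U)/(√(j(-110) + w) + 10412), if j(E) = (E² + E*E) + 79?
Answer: 35702748/108367715 - 3429*√42029/108367715 ≈ 0.32297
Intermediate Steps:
j(E) = 79 + 2*E² (j(E) = (E² + E²) + 79 = 2*E² + 79 = 79 + 2*E²)
(13749 + U)/(√(j(-110) + w) + 10412) = (13749 - 10320)/(√((79 + 2*(-110)²) + 17750) + 10412) = 3429/(√((79 + 2*12100) + 17750) + 10412) = 3429/(√((79 + 24200) + 17750) + 10412) = 3429/(√(24279 + 17750) + 10412) = 3429/(√42029 + 10412) = 3429/(10412 + √42029)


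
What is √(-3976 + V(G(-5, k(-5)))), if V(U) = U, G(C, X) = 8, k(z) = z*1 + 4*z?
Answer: 8*I*√62 ≈ 62.992*I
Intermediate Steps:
k(z) = 5*z (k(z) = z + 4*z = 5*z)
√(-3976 + V(G(-5, k(-5)))) = √(-3976 + 8) = √(-3968) = 8*I*√62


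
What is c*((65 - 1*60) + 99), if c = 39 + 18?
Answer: 5928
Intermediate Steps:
c = 57
c*((65 - 1*60) + 99) = 57*((65 - 1*60) + 99) = 57*((65 - 60) + 99) = 57*(5 + 99) = 57*104 = 5928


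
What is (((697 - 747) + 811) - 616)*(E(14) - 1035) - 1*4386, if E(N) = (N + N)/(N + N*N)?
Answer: -463325/3 ≈ -1.5444e+5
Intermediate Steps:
E(N) = 2*N/(N + N²) (E(N) = (2*N)/(N + N²) = 2*N/(N + N²))
(((697 - 747) + 811) - 616)*(E(14) - 1035) - 1*4386 = (((697 - 747) + 811) - 616)*(2/(1 + 14) - 1035) - 1*4386 = ((-50 + 811) - 616)*(2/15 - 1035) - 4386 = (761 - 616)*(2*(1/15) - 1035) - 4386 = 145*(2/15 - 1035) - 4386 = 145*(-15523/15) - 4386 = -450167/3 - 4386 = -463325/3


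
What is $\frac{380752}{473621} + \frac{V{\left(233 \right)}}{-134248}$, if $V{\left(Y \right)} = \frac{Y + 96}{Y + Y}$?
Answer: $\frac{23819524813827}{29629525155728} \approx 0.80391$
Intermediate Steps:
$V{\left(Y \right)} = \frac{96 + Y}{2 Y}$
$\frac{380752}{473621} + \frac{V{\left(233 \right)}}{-134248} = \frac{380752}{473621} + \frac{\frac{1}{2} \cdot \frac{1}{233} \left(96 + 233\right)}{-134248} = 380752 \cdot \frac{1}{473621} + \frac{1}{2} \cdot \frac{1}{233} \cdot 329 \left(- \frac{1}{134248}\right) = \frac{380752}{473621} + \frac{329}{466} \left(- \frac{1}{134248}\right) = \frac{380752}{473621} - \frac{329}{62559568} = \frac{23819524813827}{29629525155728}$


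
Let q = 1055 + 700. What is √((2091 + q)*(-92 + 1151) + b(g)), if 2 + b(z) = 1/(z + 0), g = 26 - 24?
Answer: 5*√651666/2 ≈ 2018.1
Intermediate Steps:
g = 2
q = 1755
b(z) = -2 + 1/z (b(z) = -2 + 1/(z + 0) = -2 + 1/z)
√((2091 + q)*(-92 + 1151) + b(g)) = √((2091 + 1755)*(-92 + 1151) + (-2 + 1/2)) = √(3846*1059 + (-2 + ½)) = √(4072914 - 3/2) = √(8145825/2) = 5*√651666/2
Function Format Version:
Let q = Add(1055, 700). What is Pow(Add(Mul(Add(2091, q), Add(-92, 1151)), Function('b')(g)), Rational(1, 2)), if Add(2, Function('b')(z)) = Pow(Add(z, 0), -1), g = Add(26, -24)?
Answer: Mul(Rational(5, 2), Pow(651666, Rational(1, 2))) ≈ 2018.1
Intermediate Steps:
g = 2
q = 1755
Function('b')(z) = Add(-2, Pow(z, -1)) (Function('b')(z) = Add(-2, Pow(Add(z, 0), -1)) = Add(-2, Pow(z, -1)))
Pow(Add(Mul(Add(2091, q), Add(-92, 1151)), Function('b')(g)), Rational(1, 2)) = Pow(Add(Mul(Add(2091, 1755), Add(-92, 1151)), Add(-2, Pow(2, -1))), Rational(1, 2)) = Pow(Add(Mul(3846, 1059), Add(-2, Rational(1, 2))), Rational(1, 2)) = Pow(Add(4072914, Rational(-3, 2)), Rational(1, 2)) = Pow(Rational(8145825, 2), Rational(1, 2)) = Mul(Rational(5, 2), Pow(651666, Rational(1, 2)))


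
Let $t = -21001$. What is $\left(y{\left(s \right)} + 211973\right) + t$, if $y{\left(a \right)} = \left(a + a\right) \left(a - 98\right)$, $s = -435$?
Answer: $654682$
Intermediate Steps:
$y{\left(a \right)} = 2 a \left(-98 + a\right)$
$\left(y{\left(s \right)} + 211973\right) + t = \left(2 \left(-435\right) \left(-98 - 435\right) + 211973\right) - 21001 = \left(2 \left(-435\right) \left(-533\right) + 211973\right) - 21001 = \left(463710 + 211973\right) - 21001 = 675683 - 21001 = 654682$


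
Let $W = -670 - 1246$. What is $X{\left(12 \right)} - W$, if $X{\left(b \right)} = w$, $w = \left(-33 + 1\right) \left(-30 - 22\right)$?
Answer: $3580$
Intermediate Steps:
$w = 1664$ ($w = \left(-32\right) \left(-52\right) = 1664$)
$X{\left(b \right)} = 1664$
$W = -1916$
$X{\left(12 \right)} - W = 1664 - -1916 = 1664 + 1916 = 3580$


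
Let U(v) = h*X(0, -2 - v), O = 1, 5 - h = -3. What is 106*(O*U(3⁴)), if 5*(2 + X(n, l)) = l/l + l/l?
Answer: -6784/5 ≈ -1356.8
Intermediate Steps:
h = 8 (h = 5 - 1*(-3) = 5 + 3 = 8)
X(n, l) = -8/5 (X(n, l) = -2 + (l/l + l/l)/5 = -2 + (1 + 1)/5 = -2 + (⅕)*2 = -2 + ⅖ = -8/5)
U(v) = -64/5 (U(v) = 8*(-8/5) = -64/5)
106*(O*U(3⁴)) = 106*(1*(-64/5)) = 106*(-64/5) = -6784/5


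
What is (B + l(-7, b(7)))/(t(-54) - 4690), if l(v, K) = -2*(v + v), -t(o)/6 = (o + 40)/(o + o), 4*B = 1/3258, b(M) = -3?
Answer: -364897/61130216 ≈ -0.0059692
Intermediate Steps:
B = 1/13032 (B = (¼)/3258 = (¼)*(1/3258) = 1/13032 ≈ 7.6734e-5)
t(o) = -3*(40 + o)/o (t(o) = -6*(o + 40)/(o + o) = -6*(40 + o)/(2*o) = -6*(40 + o)*1/(2*o) = -3*(40 + o)/o)
l(v, K) = -4*v
(B + l(-7, b(7)))/(t(-54) - 4690) = (1/13032 - 4*(-7))/((-3 - 120/(-54)) - 4690) = (1/13032 + 28)/((-3 - 120*(-1/54)) - 4690) = 364897/(13032*((-3 + 20/9) - 4690)) = 364897/(13032*(-7/9 - 4690)) = 364897/(13032*(-42217/9)) = (364897/13032)*(-9/42217) = -364897/61130216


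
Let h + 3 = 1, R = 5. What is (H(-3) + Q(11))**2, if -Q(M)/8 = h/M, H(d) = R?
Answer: 5041/121 ≈ 41.661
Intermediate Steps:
H(d) = 5
h = -2 (h = -3 + 1 = -2)
Q(M) = 16/M (Q(M) = -(-16)/M = 16/M)
(H(-3) + Q(11))**2 = (5 + 16/11)**2 = (71/11)**2 = 5041/121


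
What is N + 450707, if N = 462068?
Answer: 912775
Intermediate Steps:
N + 450707 = 462068 + 450707 = 912775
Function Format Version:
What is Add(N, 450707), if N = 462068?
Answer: 912775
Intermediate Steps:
Add(N, 450707) = Add(462068, 450707) = 912775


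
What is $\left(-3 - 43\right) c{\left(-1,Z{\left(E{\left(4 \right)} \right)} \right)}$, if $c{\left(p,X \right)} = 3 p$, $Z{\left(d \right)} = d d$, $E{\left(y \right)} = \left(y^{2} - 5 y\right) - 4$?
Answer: $138$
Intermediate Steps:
$E{\left(y \right)} = -4 + y^{2} - 5 y$
$Z{\left(d \right)} = d^{2}$
$\left(-3 - 43\right) c{\left(-1,Z{\left(E{\left(4 \right)} \right)} \right)} = \left(-3 - 43\right) 3 \left(-1\right) = \left(-46\right) \left(-3\right) = 138$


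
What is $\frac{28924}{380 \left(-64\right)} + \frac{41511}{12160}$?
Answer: $\frac{27049}{12160} \approx 2.2244$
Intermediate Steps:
$\frac{28924}{380 \left(-64\right)} + \frac{41511}{12160} = \frac{28924}{-24320} + 41511 \cdot \frac{1}{12160} = 28924 \left(- \frac{1}{24320}\right) + \frac{41511}{12160} = - \frac{7231}{6080} + \frac{41511}{12160} = \frac{27049}{12160}$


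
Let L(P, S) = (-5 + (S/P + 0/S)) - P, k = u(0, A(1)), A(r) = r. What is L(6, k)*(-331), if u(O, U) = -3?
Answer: 7613/2 ≈ 3806.5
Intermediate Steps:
k = -3
L(P, S) = -5 - P + S/P (L(P, S) = (-5 + (S/P + 0)) - P = (-5 + S/P) - P = -5 - P + S/P)
L(6, k)*(-331) = (-5 - 1*6 - 3/6)*(-331) = (-5 - 6 - 3*1/6)*(-331) = (-5 - 6 - 1/2)*(-331) = -23/2*(-331) = 7613/2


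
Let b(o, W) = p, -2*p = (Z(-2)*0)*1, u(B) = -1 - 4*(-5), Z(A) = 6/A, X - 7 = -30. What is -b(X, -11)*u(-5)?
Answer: 0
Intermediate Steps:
X = -23 (X = 7 - 30 = -23)
u(B) = 19 (u(B) = -1 + 20 = 19)
p = 0 (p = -(6/(-2))*0/2 = -(6*(-½))*0/2 = -(-3*0)/2 = -0 = -½*0 = 0)
b(o, W) = 0
-b(X, -11)*u(-5) = -0*19 = -1*0 = 0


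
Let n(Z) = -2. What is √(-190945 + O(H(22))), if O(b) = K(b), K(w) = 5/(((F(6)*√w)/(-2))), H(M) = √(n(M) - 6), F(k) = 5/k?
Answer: √(-190945 + 6*2^(¼)*I^(3/2)) ≈ 0.006 + 436.98*I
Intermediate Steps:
H(M) = 2*I*√2 (H(M) = √(-2 - 6) = √(-8) = 2*I*√2)
K(w) = -12/√w (K(w) = 5/((((5/6)*√w)/(-2))) = 5/((((5*(⅙))*√w)*(-½))) = 5/(((5*√w/6)*(-½))) = 5/((-5*√w/12)) = 5*(-12/(5*√w)) = -12/√w)
O(b) = -12/√b
√(-190945 + O(H(22))) = √(-190945 - 12*2^(¼)*(-I^(3/2))/2) = √(-190945 - 6*2^(¼)*(-I^(3/2))) = √(-190945 + 6*2^(¼)*I^(3/2))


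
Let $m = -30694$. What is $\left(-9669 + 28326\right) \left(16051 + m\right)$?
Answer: $-273194451$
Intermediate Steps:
$\left(-9669 + 28326\right) \left(16051 + m\right) = \left(-9669 + 28326\right) \left(16051 - 30694\right) = 18657 \left(-14643\right) = -273194451$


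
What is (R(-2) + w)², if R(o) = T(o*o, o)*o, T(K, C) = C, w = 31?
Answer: 1225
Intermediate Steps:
R(o) = o² (R(o) = o*o = o²)
(R(-2) + w)² = ((-2)² + 31)² = (4 + 31)² = 35² = 1225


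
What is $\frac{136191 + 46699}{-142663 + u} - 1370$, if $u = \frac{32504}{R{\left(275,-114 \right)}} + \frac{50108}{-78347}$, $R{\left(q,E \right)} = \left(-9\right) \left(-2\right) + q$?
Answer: $- \frac{4487376748870920}{3272392982629} \approx -1371.3$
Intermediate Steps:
$R{\left(q,E \right)} = 18 + q$
$u = \frac{2531909244}{22955671}$ ($u = \frac{32504}{18 + 275} + \frac{50108}{-78347} = \frac{32504}{293} + 50108 \left(- \frac{1}{78347}\right) = 32504 \cdot \frac{1}{293} - \frac{50108}{78347} = \frac{32504}{293} - \frac{50108}{78347} = \frac{2531909244}{22955671} \approx 110.3$)
$\frac{136191 + 46699}{-142663 + u} - 1370 = \frac{136191 + 46699}{-142663 + \frac{2531909244}{22955671}} - 1370 = \frac{182890}{- \frac{3272392982629}{22955671}} - 1370 = 182890 \left(- \frac{22955671}{3272392982629}\right) - 1370 = - \frac{4198362669190}{3272392982629} - 1370 = - \frac{4487376748870920}{3272392982629}$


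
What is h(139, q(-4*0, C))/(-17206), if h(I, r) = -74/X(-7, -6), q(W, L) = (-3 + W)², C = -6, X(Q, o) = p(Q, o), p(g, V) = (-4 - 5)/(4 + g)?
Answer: 37/25809 ≈ 0.0014336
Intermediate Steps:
p(g, V) = -9/(4 + g)
X(Q, o) = -9/(4 + Q)
h(I, r) = -74/3 (h(I, r) = -74/((-9/(4 - 7))) = -74/((-9/(-3))) = -74/((-9*(-⅓))) = -74/3)
h(139, q(-4*0, C))/(-17206) = -74/3/(-17206) = -74/3*(-1/17206) = 37/25809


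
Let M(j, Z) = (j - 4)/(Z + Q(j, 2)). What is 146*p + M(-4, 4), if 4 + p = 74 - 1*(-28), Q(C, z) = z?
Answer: 42920/3 ≈ 14307.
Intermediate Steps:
M(j, Z) = (-4 + j)/(2 + Z) (M(j, Z) = (j - 4)/(Z + 2) = (-4 + j)/(2 + Z))
p = 98 (p = -4 + (74 - 1*(-28)) = -4 + (74 + 28) = -4 + 102 = 98)
146*p + M(-4, 4) = 146*98 + (-4 - 4)/(2 + 4) = 14308 - 8/6 = 14308 + (⅙)*(-8) = 14308 - 4/3 = 42920/3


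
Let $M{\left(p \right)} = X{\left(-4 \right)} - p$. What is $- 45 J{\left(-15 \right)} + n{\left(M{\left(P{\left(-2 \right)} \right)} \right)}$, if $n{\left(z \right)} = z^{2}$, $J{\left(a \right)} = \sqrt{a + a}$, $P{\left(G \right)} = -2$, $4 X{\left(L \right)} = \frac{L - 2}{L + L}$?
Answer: $\frac{1225}{256} - 45 i \sqrt{30} \approx 4.7852 - 246.48 i$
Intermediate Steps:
$X{\left(L \right)} = \frac{-2 + L}{8 L}$ ($X{\left(L \right)} = \frac{\left(L - 2\right) \frac{1}{L + L}}{4} = \frac{\left(-2 + L\right) \frac{1}{2 L}}{4} = \frac{\frac{1}{2} \frac{1}{L} \left(-2 + L\right)}{4} = \frac{-2 + L}{8 L}$)
$J{\left(a \right)} = \sqrt{2} \sqrt{a}$ ($J{\left(a \right)} = \sqrt{2 a} = \sqrt{2} \sqrt{a}$)
$M{\left(p \right)} = \frac{3}{16} - p$ ($M{\left(p \right)} = \frac{-2 - 4}{8 \left(-4\right)} - p = \frac{1}{8} \left(- \frac{1}{4}\right) \left(-6\right) - p = \frac{3}{16} - p$)
$- 45 J{\left(-15 \right)} + n{\left(M{\left(P{\left(-2 \right)} \right)} \right)} = - 45 \sqrt{2} \sqrt{-15} + \left(\frac{3}{16} - -2\right)^{2} = - 45 \sqrt{2} i \sqrt{15} + \left(\frac{3}{16} + 2\right)^{2} = - 45 i \sqrt{30} + \left(\frac{35}{16}\right)^{2} = - 45 i \sqrt{30} + \frac{1225}{256} = \frac{1225}{256} - 45 i \sqrt{30}$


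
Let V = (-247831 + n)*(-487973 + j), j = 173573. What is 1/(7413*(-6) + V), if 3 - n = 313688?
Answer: 1/176540585922 ≈ 5.6644e-12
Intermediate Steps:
n = -313685 (n = 3 - 1*313688 = 3 - 313688 = -313685)
V = 176540630400 (V = (-247831 - 313685)*(-487973 + 173573) = -561516*(-314400) = 176540630400)
1/(7413*(-6) + V) = 1/(7413*(-6) + 176540630400) = 1/(-44478 + 176540630400) = 1/176540585922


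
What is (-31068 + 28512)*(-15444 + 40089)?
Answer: -62992620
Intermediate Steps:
(-31068 + 28512)*(-15444 + 40089) = -2556*24645 = -62992620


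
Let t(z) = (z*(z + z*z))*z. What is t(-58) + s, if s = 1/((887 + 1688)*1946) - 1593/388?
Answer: 10811363644809719/972124300 ≈ 1.1121e+7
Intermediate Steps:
t(z) = z²*(z + z²) (t(z) = (z*(z + z²))*z = z²*(z + z²))
s = -3991221481/972124300 (s = (1/1946)/2575 - 1593*1/388 = (1/2575)*(1/1946) - 1593/388 = 1/5010950 - 1593/388 = -3991221481/972124300 ≈ -4.1057)
t(-58) + s = (-58)³*(1 - 58) - 3991221481/972124300 = -195112*(-57) - 3991221481/972124300 = 11121384 - 3991221481/972124300 = 10811363644809719/972124300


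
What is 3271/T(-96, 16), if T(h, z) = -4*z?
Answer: -3271/64 ≈ -51.109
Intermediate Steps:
3271/T(-96, 16) = 3271/((-4*16)) = 3271/(-64) = 3271*(-1/64) = -3271/64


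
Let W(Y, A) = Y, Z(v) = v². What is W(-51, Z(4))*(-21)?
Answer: 1071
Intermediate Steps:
W(-51, Z(4))*(-21) = -51*(-21) = 1071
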